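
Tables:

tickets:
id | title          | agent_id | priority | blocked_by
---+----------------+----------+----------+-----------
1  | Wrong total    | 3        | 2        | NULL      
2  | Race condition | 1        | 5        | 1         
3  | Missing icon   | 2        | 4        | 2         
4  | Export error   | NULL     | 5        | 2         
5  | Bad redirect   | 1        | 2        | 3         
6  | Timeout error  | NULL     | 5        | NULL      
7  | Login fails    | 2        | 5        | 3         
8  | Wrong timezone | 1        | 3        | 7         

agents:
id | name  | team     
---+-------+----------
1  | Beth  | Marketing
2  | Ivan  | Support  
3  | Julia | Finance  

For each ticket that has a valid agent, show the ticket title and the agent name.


INNER JOIN keeps only tickets rows whose agent_id matches an id in agents. Walk through each ticket:
  - ticket 1 (Wrong total): agent_id=3 -> matches Julia
  - ticket 2 (Race condition): agent_id=1 -> matches Beth
  - ticket 3 (Missing icon): agent_id=2 -> matches Ivan
  - ticket 4 (Export error): agent_id=NULL, no match -> dropped
  - ticket 5 (Bad redirect): agent_id=1 -> matches Beth
  - ticket 6 (Timeout error): agent_id=NULL, no match -> dropped
  - ticket 7 (Login fails): agent_id=2 -> matches Ivan
  - ticket 8 (Wrong timezone): agent_id=1 -> matches Beth
So 2 of 8 rows are dropped.

SQL:
SELECT a.title, b.name AS agent
FROM tickets a
INNER JOIN agents b ON a.agent_id = b.id

Result:
title          | agent
---------------+------
Wrong total    | Julia
Race condition | Beth 
Missing icon   | Ivan 
Bad redirect   | Beth 
Login fails    | Ivan 
Wrong timezone | Beth 


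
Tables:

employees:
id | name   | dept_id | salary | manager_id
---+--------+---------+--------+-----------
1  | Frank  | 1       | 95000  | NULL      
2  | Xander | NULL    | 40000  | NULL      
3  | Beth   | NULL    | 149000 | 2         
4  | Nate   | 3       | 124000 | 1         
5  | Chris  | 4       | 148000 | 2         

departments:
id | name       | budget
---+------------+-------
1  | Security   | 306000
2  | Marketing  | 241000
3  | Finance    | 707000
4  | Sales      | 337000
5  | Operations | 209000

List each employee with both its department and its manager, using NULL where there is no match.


Two LEFT JOINs from the same base table employees: one to departments via dept_id, one to employees itself via manager_id. Both are LEFT so every employee is preserved.
Match against departments:
  - employee 1 (Frank): dept_id=1 -> matches Security
  - employee 2 (Xander): dept_id=NULL, no match -> kept with NULL
  - employee 3 (Beth): dept_id=NULL, no match -> kept with NULL
  - employee 4 (Nate): dept_id=3 -> matches Finance
  - employee 5 (Chris): dept_id=4 -> matches Sales
Match against employees (self):
  - employee 1 (Frank): manager_id=NULL -> NULL
  - employee 2 (Xander): manager_id=NULL -> NULL
  - employee 3 (Beth): manager_id=2 -> Xander
  - employee 4 (Nate): manager_id=1 -> Frank
  - employee 5 (Chris): manager_id=2 -> Xander

SQL:
SELECT a.name, b.name AS department, c.name AS manager
FROM employees a
LEFT JOIN departments b ON a.dept_id = b.id
LEFT JOIN employees c ON a.manager_id = c.id

Result:
name   | department | manager
-------+------------+--------
Frank  | Security   | NULL   
Xander | NULL       | NULL   
Beth   | NULL       | Xander 
Nate   | Finance    | Frank  
Chris  | Sales      | Xander 


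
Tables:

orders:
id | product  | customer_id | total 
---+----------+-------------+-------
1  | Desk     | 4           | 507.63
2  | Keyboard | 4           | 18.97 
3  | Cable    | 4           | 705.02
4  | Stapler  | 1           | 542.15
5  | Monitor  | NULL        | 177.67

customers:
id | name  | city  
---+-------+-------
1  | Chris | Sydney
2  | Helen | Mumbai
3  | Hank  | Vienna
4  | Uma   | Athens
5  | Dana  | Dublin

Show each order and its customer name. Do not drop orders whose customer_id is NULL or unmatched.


LEFT JOIN keeps every row from orders (the left table); where customer_id has no match in customers, the customer columns become NULL. Walk through each order:
  - order 1 (Desk): customer_id=4 -> matches Uma
  - order 2 (Keyboard): customer_id=4 -> matches Uma
  - order 3 (Cable): customer_id=4 -> matches Uma
  - order 4 (Stapler): customer_id=1 -> matches Chris
  - order 5 (Monitor): customer_id=NULL, no match -> kept with NULL
All 5 rows appear; 1 has NULL customer.

SQL:
SELECT a.product, b.name AS customer
FROM orders a
LEFT JOIN customers b ON a.customer_id = b.id

Result:
product  | customer
---------+---------
Desk     | Uma     
Keyboard | Uma     
Cable    | Uma     
Stapler  | Chris   
Monitor  | NULL    


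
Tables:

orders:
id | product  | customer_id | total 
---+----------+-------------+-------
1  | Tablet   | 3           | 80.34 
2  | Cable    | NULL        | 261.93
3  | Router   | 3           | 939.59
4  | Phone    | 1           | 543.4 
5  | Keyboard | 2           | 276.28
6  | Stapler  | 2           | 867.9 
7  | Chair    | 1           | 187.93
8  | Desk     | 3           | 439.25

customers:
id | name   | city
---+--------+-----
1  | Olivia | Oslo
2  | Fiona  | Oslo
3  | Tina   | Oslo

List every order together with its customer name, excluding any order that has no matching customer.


INNER JOIN keeps only orders rows whose customer_id matches an id in customers. Walk through each order:
  - order 1 (Tablet): customer_id=3 -> matches Tina
  - order 2 (Cable): customer_id=NULL, no match -> dropped
  - order 3 (Router): customer_id=3 -> matches Tina
  - order 4 (Phone): customer_id=1 -> matches Olivia
  - order 5 (Keyboard): customer_id=2 -> matches Fiona
  - order 6 (Stapler): customer_id=2 -> matches Fiona
  - order 7 (Chair): customer_id=1 -> matches Olivia
  - order 8 (Desk): customer_id=3 -> matches Tina
So 1 of 8 rows is dropped.

SQL:
SELECT a.product, b.name AS customer
FROM orders a
INNER JOIN customers b ON a.customer_id = b.id

Result:
product  | customer
---------+---------
Tablet   | Tina    
Router   | Tina    
Phone    | Olivia  
Keyboard | Fiona   
Stapler  | Fiona   
Chair    | Olivia  
Desk     | Tina    


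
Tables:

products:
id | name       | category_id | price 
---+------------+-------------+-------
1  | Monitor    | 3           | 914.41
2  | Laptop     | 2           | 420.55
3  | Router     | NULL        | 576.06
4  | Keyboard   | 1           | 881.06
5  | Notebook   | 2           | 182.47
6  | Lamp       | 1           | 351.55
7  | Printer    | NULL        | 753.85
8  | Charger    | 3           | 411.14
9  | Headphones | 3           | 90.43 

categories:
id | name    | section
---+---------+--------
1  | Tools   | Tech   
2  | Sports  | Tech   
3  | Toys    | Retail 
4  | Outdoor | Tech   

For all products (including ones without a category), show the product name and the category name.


LEFT JOIN keeps every row from products (the left table); where category_id has no match in categories, the category columns become NULL. Walk through each product:
  - product 1 (Monitor): category_id=3 -> matches Toys
  - product 2 (Laptop): category_id=2 -> matches Sports
  - product 3 (Router): category_id=NULL, no match -> kept with NULL
  - product 4 (Keyboard): category_id=1 -> matches Tools
  - product 5 (Notebook): category_id=2 -> matches Sports
  - product 6 (Lamp): category_id=1 -> matches Tools
  - product 7 (Printer): category_id=NULL, no match -> kept with NULL
  - product 8 (Charger): category_id=3 -> matches Toys
  - product 9 (Headphones): category_id=3 -> matches Toys
All 9 rows appear; 2 have NULL category.

SQL:
SELECT a.name, b.name AS category
FROM products a
LEFT JOIN categories b ON a.category_id = b.id

Result:
name       | category
-----------+---------
Monitor    | Toys    
Laptop     | Sports  
Router     | NULL    
Keyboard   | Tools   
Notebook   | Sports  
Lamp       | Tools   
Printer    | NULL    
Charger    | Toys    
Headphones | Toys    


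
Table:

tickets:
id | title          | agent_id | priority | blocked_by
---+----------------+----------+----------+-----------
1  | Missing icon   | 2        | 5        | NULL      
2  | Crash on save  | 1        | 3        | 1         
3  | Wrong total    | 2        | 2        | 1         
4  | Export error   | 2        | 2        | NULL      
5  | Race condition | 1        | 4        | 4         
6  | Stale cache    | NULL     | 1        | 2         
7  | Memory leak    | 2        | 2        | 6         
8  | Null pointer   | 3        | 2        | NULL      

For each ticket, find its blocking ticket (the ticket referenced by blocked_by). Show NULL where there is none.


This is a self-join: tickets is joined to a second copy of itself, matching each row's blocked_by to another row's id. Use LEFT JOIN so rows with blocked_by=NULL are kept.
  - ticket 1 (Missing icon): blocked_by=NULL -> NULL
  - ticket 2 (Crash on save): blocked_by=1 -> Missing icon
  - ticket 3 (Wrong total): blocked_by=1 -> Missing icon
  - ticket 4 (Export error): blocked_by=NULL -> NULL
  - ticket 5 (Race condition): blocked_by=4 -> Export error
  - ticket 6 (Stale cache): blocked_by=2 -> Crash on save
  - ticket 7 (Memory leak): blocked_by=6 -> Stale cache
  - ticket 8 (Null pointer): blocked_by=NULL -> NULL

SQL:
SELECT a.title AS item, b.title AS blocked_by
FROM tickets a
LEFT JOIN tickets b ON a.blocked_by = b.id

Result:
item           | blocked_by   
---------------+--------------
Missing icon   | NULL         
Crash on save  | Missing icon 
Wrong total    | Missing icon 
Export error   | NULL         
Race condition | Export error 
Stale cache    | Crash on save
Memory leak    | Stale cache  
Null pointer   | NULL         


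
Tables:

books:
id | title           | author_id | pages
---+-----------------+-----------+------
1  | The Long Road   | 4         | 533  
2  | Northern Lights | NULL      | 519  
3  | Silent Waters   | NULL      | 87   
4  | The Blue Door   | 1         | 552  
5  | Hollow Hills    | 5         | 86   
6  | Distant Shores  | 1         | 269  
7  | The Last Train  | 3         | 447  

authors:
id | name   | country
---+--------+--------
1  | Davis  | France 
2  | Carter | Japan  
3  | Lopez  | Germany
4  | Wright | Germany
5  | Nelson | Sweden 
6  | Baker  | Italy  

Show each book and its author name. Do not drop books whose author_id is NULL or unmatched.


LEFT JOIN keeps every row from books (the left table); where author_id has no match in authors, the author columns become NULL. Walk through each book:
  - book 1 (The Long Road): author_id=4 -> matches Wright
  - book 2 (Northern Lights): author_id=NULL, no match -> kept with NULL
  - book 3 (Silent Waters): author_id=NULL, no match -> kept with NULL
  - book 4 (The Blue Door): author_id=1 -> matches Davis
  - book 5 (Hollow Hills): author_id=5 -> matches Nelson
  - book 6 (Distant Shores): author_id=1 -> matches Davis
  - book 7 (The Last Train): author_id=3 -> matches Lopez
All 7 rows appear; 2 have NULL author.

SQL:
SELECT a.title, b.name AS author
FROM books a
LEFT JOIN authors b ON a.author_id = b.id

Result:
title           | author
----------------+-------
The Long Road   | Wright
Northern Lights | NULL  
Silent Waters   | NULL  
The Blue Door   | Davis 
Hollow Hills    | Nelson
Distant Shores  | Davis 
The Last Train  | Lopez 


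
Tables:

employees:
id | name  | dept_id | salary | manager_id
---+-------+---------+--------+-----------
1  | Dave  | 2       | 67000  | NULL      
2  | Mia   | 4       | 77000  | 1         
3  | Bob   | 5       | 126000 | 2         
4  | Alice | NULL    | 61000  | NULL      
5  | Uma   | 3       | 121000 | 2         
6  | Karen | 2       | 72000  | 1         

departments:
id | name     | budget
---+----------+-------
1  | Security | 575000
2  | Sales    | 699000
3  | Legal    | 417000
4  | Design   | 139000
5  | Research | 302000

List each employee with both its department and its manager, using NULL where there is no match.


Two LEFT JOINs from the same base table employees: one to departments via dept_id, one to employees itself via manager_id. Both are LEFT so every employee is preserved.
Match against departments:
  - employee 1 (Dave): dept_id=2 -> matches Sales
  - employee 2 (Mia): dept_id=4 -> matches Design
  - employee 3 (Bob): dept_id=5 -> matches Research
  - employee 4 (Alice): dept_id=NULL, no match -> kept with NULL
  - employee 5 (Uma): dept_id=3 -> matches Legal
  - employee 6 (Karen): dept_id=2 -> matches Sales
Match against employees (self):
  - employee 1 (Dave): manager_id=NULL -> NULL
  - employee 2 (Mia): manager_id=1 -> Dave
  - employee 3 (Bob): manager_id=2 -> Mia
  - employee 4 (Alice): manager_id=NULL -> NULL
  - employee 5 (Uma): manager_id=2 -> Mia
  - employee 6 (Karen): manager_id=1 -> Dave

SQL:
SELECT a.name, b.name AS department, c.name AS manager
FROM employees a
LEFT JOIN departments b ON a.dept_id = b.id
LEFT JOIN employees c ON a.manager_id = c.id

Result:
name  | department | manager
------+------------+--------
Dave  | Sales      | NULL   
Mia   | Design     | Dave   
Bob   | Research   | Mia    
Alice | NULL       | NULL   
Uma   | Legal      | Mia    
Karen | Sales      | Dave   


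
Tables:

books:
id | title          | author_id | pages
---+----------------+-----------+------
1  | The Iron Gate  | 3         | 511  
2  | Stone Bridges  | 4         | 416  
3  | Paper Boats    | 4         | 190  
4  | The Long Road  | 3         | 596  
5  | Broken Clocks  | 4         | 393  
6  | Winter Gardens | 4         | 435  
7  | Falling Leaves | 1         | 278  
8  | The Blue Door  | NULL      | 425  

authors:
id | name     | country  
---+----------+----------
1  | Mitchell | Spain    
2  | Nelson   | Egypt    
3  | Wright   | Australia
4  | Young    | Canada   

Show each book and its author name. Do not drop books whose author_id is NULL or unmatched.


LEFT JOIN keeps every row from books (the left table); where author_id has no match in authors, the author columns become NULL. Walk through each book:
  - book 1 (The Iron Gate): author_id=3 -> matches Wright
  - book 2 (Stone Bridges): author_id=4 -> matches Young
  - book 3 (Paper Boats): author_id=4 -> matches Young
  - book 4 (The Long Road): author_id=3 -> matches Wright
  - book 5 (Broken Clocks): author_id=4 -> matches Young
  - book 6 (Winter Gardens): author_id=4 -> matches Young
  - book 7 (Falling Leaves): author_id=1 -> matches Mitchell
  - book 8 (The Blue Door): author_id=NULL, no match -> kept with NULL
All 8 rows appear; 1 has NULL author.

SQL:
SELECT a.title, b.name AS author
FROM books a
LEFT JOIN authors b ON a.author_id = b.id

Result:
title          | author  
---------------+---------
The Iron Gate  | Wright  
Stone Bridges  | Young   
Paper Boats    | Young   
The Long Road  | Wright  
Broken Clocks  | Young   
Winter Gardens | Young   
Falling Leaves | Mitchell
The Blue Door  | NULL    


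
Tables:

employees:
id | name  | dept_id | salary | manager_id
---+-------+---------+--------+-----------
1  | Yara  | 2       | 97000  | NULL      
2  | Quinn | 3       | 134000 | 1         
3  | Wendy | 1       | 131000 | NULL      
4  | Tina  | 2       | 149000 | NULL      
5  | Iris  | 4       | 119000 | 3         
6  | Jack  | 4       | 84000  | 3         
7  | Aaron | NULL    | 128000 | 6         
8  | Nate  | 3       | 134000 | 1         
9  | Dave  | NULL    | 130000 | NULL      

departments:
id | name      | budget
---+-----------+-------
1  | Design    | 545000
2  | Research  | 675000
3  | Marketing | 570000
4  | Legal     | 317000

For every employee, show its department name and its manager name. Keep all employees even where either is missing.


Two LEFT JOINs from the same base table employees: one to departments via dept_id, one to employees itself via manager_id. Both are LEFT so every employee is preserved.
Match against departments:
  - employee 1 (Yara): dept_id=2 -> matches Research
  - employee 2 (Quinn): dept_id=3 -> matches Marketing
  - employee 3 (Wendy): dept_id=1 -> matches Design
  - employee 4 (Tina): dept_id=2 -> matches Research
  - employee 5 (Iris): dept_id=4 -> matches Legal
  - employee 6 (Jack): dept_id=4 -> matches Legal
  - employee 7 (Aaron): dept_id=NULL, no match -> kept with NULL
  - employee 8 (Nate): dept_id=3 -> matches Marketing
  - employee 9 (Dave): dept_id=NULL, no match -> kept with NULL
Match against employees (self):
  - employee 1 (Yara): manager_id=NULL -> NULL
  - employee 2 (Quinn): manager_id=1 -> Yara
  - employee 3 (Wendy): manager_id=NULL -> NULL
  - employee 4 (Tina): manager_id=NULL -> NULL
  - employee 5 (Iris): manager_id=3 -> Wendy
  - employee 6 (Jack): manager_id=3 -> Wendy
  - employee 7 (Aaron): manager_id=6 -> Jack
  - employee 8 (Nate): manager_id=1 -> Yara
  - employee 9 (Dave): manager_id=NULL -> NULL

SQL:
SELECT a.name, b.name AS department, c.name AS manager
FROM employees a
LEFT JOIN departments b ON a.dept_id = b.id
LEFT JOIN employees c ON a.manager_id = c.id

Result:
name  | department | manager
------+------------+--------
Yara  | Research   | NULL   
Quinn | Marketing  | Yara   
Wendy | Design     | NULL   
Tina  | Research   | NULL   
Iris  | Legal      | Wendy  
Jack  | Legal      | Wendy  
Aaron | NULL       | Jack   
Nate  | Marketing  | Yara   
Dave  | NULL       | NULL   


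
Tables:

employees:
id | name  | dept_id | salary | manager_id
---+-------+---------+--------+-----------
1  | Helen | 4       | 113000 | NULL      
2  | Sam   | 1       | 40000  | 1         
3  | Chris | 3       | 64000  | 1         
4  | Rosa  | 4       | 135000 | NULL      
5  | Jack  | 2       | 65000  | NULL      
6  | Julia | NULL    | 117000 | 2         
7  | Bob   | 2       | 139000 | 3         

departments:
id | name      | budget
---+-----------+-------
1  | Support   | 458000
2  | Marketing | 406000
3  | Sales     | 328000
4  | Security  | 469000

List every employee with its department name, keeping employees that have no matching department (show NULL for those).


LEFT JOIN keeps every row from employees (the left table); where dept_id has no match in departments, the department columns become NULL. Walk through each employee:
  - employee 1 (Helen): dept_id=4 -> matches Security
  - employee 2 (Sam): dept_id=1 -> matches Support
  - employee 3 (Chris): dept_id=3 -> matches Sales
  - employee 4 (Rosa): dept_id=4 -> matches Security
  - employee 5 (Jack): dept_id=2 -> matches Marketing
  - employee 6 (Julia): dept_id=NULL, no match -> kept with NULL
  - employee 7 (Bob): dept_id=2 -> matches Marketing
All 7 rows appear; 1 has NULL department.

SQL:
SELECT a.name, b.name AS department
FROM employees a
LEFT JOIN departments b ON a.dept_id = b.id

Result:
name  | department
------+-----------
Helen | Security  
Sam   | Support   
Chris | Sales     
Rosa  | Security  
Jack  | Marketing 
Julia | NULL      
Bob   | Marketing 


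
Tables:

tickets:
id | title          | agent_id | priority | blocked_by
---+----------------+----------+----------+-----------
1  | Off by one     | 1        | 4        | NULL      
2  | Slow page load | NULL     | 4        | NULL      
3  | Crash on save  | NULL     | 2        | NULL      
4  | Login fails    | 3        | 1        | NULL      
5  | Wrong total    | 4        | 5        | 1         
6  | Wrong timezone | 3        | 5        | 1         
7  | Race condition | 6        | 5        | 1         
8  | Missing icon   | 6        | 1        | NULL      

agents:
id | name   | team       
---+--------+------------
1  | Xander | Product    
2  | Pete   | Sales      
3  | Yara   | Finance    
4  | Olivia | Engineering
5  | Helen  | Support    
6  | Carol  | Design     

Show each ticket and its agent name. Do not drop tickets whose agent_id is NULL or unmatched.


LEFT JOIN keeps every row from tickets (the left table); where agent_id has no match in agents, the agent columns become NULL. Walk through each ticket:
  - ticket 1 (Off by one): agent_id=1 -> matches Xander
  - ticket 2 (Slow page load): agent_id=NULL, no match -> kept with NULL
  - ticket 3 (Crash on save): agent_id=NULL, no match -> kept with NULL
  - ticket 4 (Login fails): agent_id=3 -> matches Yara
  - ticket 5 (Wrong total): agent_id=4 -> matches Olivia
  - ticket 6 (Wrong timezone): agent_id=3 -> matches Yara
  - ticket 7 (Race condition): agent_id=6 -> matches Carol
  - ticket 8 (Missing icon): agent_id=6 -> matches Carol
All 8 rows appear; 2 have NULL agent.

SQL:
SELECT a.title, b.name AS agent
FROM tickets a
LEFT JOIN agents b ON a.agent_id = b.id

Result:
title          | agent 
---------------+-------
Off by one     | Xander
Slow page load | NULL  
Crash on save  | NULL  
Login fails    | Yara  
Wrong total    | Olivia
Wrong timezone | Yara  
Race condition | Carol 
Missing icon   | Carol 


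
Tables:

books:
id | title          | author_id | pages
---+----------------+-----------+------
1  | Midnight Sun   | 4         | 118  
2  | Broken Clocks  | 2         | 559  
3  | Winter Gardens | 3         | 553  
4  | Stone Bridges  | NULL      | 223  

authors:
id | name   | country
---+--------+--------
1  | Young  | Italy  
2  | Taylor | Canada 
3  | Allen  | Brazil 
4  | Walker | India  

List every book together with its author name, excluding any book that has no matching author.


INNER JOIN keeps only books rows whose author_id matches an id in authors. Walk through each book:
  - book 1 (Midnight Sun): author_id=4 -> matches Walker
  - book 2 (Broken Clocks): author_id=2 -> matches Taylor
  - book 3 (Winter Gardens): author_id=3 -> matches Allen
  - book 4 (Stone Bridges): author_id=NULL, no match -> dropped
So 1 of 4 rows is dropped.

SQL:
SELECT a.title, b.name AS author
FROM books a
INNER JOIN authors b ON a.author_id = b.id

Result:
title          | author
---------------+-------
Midnight Sun   | Walker
Broken Clocks  | Taylor
Winter Gardens | Allen 


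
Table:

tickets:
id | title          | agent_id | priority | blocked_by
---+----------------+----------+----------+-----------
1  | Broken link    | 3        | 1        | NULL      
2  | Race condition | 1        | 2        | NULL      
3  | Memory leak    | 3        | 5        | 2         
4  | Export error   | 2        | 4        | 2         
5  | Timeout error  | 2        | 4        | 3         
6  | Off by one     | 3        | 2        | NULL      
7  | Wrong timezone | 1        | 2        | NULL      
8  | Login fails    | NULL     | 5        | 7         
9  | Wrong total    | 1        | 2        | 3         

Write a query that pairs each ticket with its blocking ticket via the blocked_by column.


This is a self-join: tickets is joined to a second copy of itself, matching each row's blocked_by to another row's id. Use LEFT JOIN so rows with blocked_by=NULL are kept.
  - ticket 1 (Broken link): blocked_by=NULL -> NULL
  - ticket 2 (Race condition): blocked_by=NULL -> NULL
  - ticket 3 (Memory leak): blocked_by=2 -> Race condition
  - ticket 4 (Export error): blocked_by=2 -> Race condition
  - ticket 5 (Timeout error): blocked_by=3 -> Memory leak
  - ticket 6 (Off by one): blocked_by=NULL -> NULL
  - ticket 7 (Wrong timezone): blocked_by=NULL -> NULL
  - ticket 8 (Login fails): blocked_by=7 -> Wrong timezone
  - ticket 9 (Wrong total): blocked_by=3 -> Memory leak

SQL:
SELECT a.title AS item, b.title AS blocked_by
FROM tickets a
LEFT JOIN tickets b ON a.blocked_by = b.id

Result:
item           | blocked_by    
---------------+---------------
Broken link    | NULL          
Race condition | NULL          
Memory leak    | Race condition
Export error   | Race condition
Timeout error  | Memory leak   
Off by one     | NULL          
Wrong timezone | NULL          
Login fails    | Wrong timezone
Wrong total    | Memory leak   


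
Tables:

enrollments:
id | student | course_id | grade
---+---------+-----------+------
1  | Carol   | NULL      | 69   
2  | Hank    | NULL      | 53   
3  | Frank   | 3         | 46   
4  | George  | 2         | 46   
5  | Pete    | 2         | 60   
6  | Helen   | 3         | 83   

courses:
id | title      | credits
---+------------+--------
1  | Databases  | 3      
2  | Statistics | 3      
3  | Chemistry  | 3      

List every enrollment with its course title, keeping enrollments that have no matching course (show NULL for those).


LEFT JOIN keeps every row from enrollments (the left table); where course_id has no match in courses, the course columns become NULL. Walk through each enrollment:
  - enrollment 1 (Carol): course_id=NULL, no match -> kept with NULL
  - enrollment 2 (Hank): course_id=NULL, no match -> kept with NULL
  - enrollment 3 (Frank): course_id=3 -> matches Chemistry
  - enrollment 4 (George): course_id=2 -> matches Statistics
  - enrollment 5 (Pete): course_id=2 -> matches Statistics
  - enrollment 6 (Helen): course_id=3 -> matches Chemistry
All 6 rows appear; 2 have NULL course.

SQL:
SELECT a.student, b.title AS course
FROM enrollments a
LEFT JOIN courses b ON a.course_id = b.id

Result:
student | course    
--------+-----------
Carol   | NULL      
Hank    | NULL      
Frank   | Chemistry 
George  | Statistics
Pete    | Statistics
Helen   | Chemistry 


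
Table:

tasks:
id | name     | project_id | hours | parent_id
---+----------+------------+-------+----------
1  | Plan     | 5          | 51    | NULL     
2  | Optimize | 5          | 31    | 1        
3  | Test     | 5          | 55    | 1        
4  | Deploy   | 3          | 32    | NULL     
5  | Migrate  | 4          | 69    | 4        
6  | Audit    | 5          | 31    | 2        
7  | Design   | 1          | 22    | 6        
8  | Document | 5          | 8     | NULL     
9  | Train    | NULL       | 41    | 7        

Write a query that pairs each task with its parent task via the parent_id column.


This is a self-join: tasks is joined to a second copy of itself, matching each row's parent_id to another row's id. Use LEFT JOIN so rows with parent_id=NULL are kept.
  - task 1 (Plan): parent_id=NULL -> NULL
  - task 2 (Optimize): parent_id=1 -> Plan
  - task 3 (Test): parent_id=1 -> Plan
  - task 4 (Deploy): parent_id=NULL -> NULL
  - task 5 (Migrate): parent_id=4 -> Deploy
  - task 6 (Audit): parent_id=2 -> Optimize
  - task 7 (Design): parent_id=6 -> Audit
  - task 8 (Document): parent_id=NULL -> NULL
  - task 9 (Train): parent_id=7 -> Design

SQL:
SELECT a.name AS item, b.name AS parent
FROM tasks a
LEFT JOIN tasks b ON a.parent_id = b.id

Result:
item     | parent  
---------+---------
Plan     | NULL    
Optimize | Plan    
Test     | Plan    
Deploy   | NULL    
Migrate  | Deploy  
Audit    | Optimize
Design   | Audit   
Document | NULL    
Train    | Design  


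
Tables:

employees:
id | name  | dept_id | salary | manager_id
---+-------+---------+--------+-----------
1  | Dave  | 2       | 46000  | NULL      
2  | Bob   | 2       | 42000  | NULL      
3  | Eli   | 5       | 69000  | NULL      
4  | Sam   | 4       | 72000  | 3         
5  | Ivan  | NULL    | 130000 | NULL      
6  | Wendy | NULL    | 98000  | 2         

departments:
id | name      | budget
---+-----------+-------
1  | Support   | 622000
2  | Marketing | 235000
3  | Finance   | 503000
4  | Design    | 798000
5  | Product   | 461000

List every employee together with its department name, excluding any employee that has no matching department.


INNER JOIN keeps only employees rows whose dept_id matches an id in departments. Walk through each employee:
  - employee 1 (Dave): dept_id=2 -> matches Marketing
  - employee 2 (Bob): dept_id=2 -> matches Marketing
  - employee 3 (Eli): dept_id=5 -> matches Product
  - employee 4 (Sam): dept_id=4 -> matches Design
  - employee 5 (Ivan): dept_id=NULL, no match -> dropped
  - employee 6 (Wendy): dept_id=NULL, no match -> dropped
So 2 of 6 rows are dropped.

SQL:
SELECT a.name, b.name AS department
FROM employees a
INNER JOIN departments b ON a.dept_id = b.id

Result:
name | department
-----+-----------
Dave | Marketing 
Bob  | Marketing 
Eli  | Product   
Sam  | Design    


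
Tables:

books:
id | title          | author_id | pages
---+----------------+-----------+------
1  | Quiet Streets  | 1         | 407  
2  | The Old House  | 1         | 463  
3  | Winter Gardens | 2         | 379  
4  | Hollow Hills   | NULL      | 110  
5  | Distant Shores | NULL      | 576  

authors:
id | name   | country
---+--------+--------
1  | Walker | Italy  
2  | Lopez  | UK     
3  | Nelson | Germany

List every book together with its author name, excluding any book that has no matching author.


INNER JOIN keeps only books rows whose author_id matches an id in authors. Walk through each book:
  - book 1 (Quiet Streets): author_id=1 -> matches Walker
  - book 2 (The Old House): author_id=1 -> matches Walker
  - book 3 (Winter Gardens): author_id=2 -> matches Lopez
  - book 4 (Hollow Hills): author_id=NULL, no match -> dropped
  - book 5 (Distant Shores): author_id=NULL, no match -> dropped
So 2 of 5 rows are dropped.

SQL:
SELECT a.title, b.name AS author
FROM books a
INNER JOIN authors b ON a.author_id = b.id

Result:
title          | author
---------------+-------
Quiet Streets  | Walker
The Old House  | Walker
Winter Gardens | Lopez 


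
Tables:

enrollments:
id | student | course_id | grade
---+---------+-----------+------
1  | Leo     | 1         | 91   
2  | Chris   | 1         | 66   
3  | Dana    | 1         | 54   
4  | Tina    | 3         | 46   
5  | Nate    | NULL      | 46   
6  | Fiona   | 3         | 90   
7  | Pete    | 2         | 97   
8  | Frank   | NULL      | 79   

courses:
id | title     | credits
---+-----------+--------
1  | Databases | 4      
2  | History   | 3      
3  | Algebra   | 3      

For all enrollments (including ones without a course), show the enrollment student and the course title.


LEFT JOIN keeps every row from enrollments (the left table); where course_id has no match in courses, the course columns become NULL. Walk through each enrollment:
  - enrollment 1 (Leo): course_id=1 -> matches Databases
  - enrollment 2 (Chris): course_id=1 -> matches Databases
  - enrollment 3 (Dana): course_id=1 -> matches Databases
  - enrollment 4 (Tina): course_id=3 -> matches Algebra
  - enrollment 5 (Nate): course_id=NULL, no match -> kept with NULL
  - enrollment 6 (Fiona): course_id=3 -> matches Algebra
  - enrollment 7 (Pete): course_id=2 -> matches History
  - enrollment 8 (Frank): course_id=NULL, no match -> kept with NULL
All 8 rows appear; 2 have NULL course.

SQL:
SELECT a.student, b.title AS course
FROM enrollments a
LEFT JOIN courses b ON a.course_id = b.id

Result:
student | course   
--------+----------
Leo     | Databases
Chris   | Databases
Dana    | Databases
Tina    | Algebra  
Nate    | NULL     
Fiona   | Algebra  
Pete    | History  
Frank   | NULL     


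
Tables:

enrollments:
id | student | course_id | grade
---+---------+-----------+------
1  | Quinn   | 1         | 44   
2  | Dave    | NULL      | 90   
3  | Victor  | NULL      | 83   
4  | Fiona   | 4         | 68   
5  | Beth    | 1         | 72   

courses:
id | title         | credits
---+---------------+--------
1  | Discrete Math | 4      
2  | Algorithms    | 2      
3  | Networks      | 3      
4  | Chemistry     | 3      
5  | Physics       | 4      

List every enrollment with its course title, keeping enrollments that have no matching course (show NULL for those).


LEFT JOIN keeps every row from enrollments (the left table); where course_id has no match in courses, the course columns become NULL. Walk through each enrollment:
  - enrollment 1 (Quinn): course_id=1 -> matches Discrete Math
  - enrollment 2 (Dave): course_id=NULL, no match -> kept with NULL
  - enrollment 3 (Victor): course_id=NULL, no match -> kept with NULL
  - enrollment 4 (Fiona): course_id=4 -> matches Chemistry
  - enrollment 5 (Beth): course_id=1 -> matches Discrete Math
All 5 rows appear; 2 have NULL course.

SQL:
SELECT a.student, b.title AS course
FROM enrollments a
LEFT JOIN courses b ON a.course_id = b.id

Result:
student | course       
--------+--------------
Quinn   | Discrete Math
Dave    | NULL         
Victor  | NULL         
Fiona   | Chemistry    
Beth    | Discrete Math


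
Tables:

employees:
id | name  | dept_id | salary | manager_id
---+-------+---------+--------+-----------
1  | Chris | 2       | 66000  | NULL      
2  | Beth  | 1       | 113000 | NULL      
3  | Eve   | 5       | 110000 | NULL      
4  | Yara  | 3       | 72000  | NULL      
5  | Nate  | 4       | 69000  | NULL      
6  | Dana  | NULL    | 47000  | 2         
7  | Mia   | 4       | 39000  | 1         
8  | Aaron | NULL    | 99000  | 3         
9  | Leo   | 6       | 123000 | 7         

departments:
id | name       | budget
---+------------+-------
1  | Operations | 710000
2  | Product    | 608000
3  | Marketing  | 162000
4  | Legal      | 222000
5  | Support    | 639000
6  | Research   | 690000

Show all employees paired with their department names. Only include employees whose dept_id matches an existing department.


INNER JOIN keeps only employees rows whose dept_id matches an id in departments. Walk through each employee:
  - employee 1 (Chris): dept_id=2 -> matches Product
  - employee 2 (Beth): dept_id=1 -> matches Operations
  - employee 3 (Eve): dept_id=5 -> matches Support
  - employee 4 (Yara): dept_id=3 -> matches Marketing
  - employee 5 (Nate): dept_id=4 -> matches Legal
  - employee 6 (Dana): dept_id=NULL, no match -> dropped
  - employee 7 (Mia): dept_id=4 -> matches Legal
  - employee 8 (Aaron): dept_id=NULL, no match -> dropped
  - employee 9 (Leo): dept_id=6 -> matches Research
So 2 of 9 rows are dropped.

SQL:
SELECT a.name, b.name AS department
FROM employees a
INNER JOIN departments b ON a.dept_id = b.id

Result:
name  | department
------+-----------
Chris | Product   
Beth  | Operations
Eve   | Support   
Yara  | Marketing 
Nate  | Legal     
Mia   | Legal     
Leo   | Research  


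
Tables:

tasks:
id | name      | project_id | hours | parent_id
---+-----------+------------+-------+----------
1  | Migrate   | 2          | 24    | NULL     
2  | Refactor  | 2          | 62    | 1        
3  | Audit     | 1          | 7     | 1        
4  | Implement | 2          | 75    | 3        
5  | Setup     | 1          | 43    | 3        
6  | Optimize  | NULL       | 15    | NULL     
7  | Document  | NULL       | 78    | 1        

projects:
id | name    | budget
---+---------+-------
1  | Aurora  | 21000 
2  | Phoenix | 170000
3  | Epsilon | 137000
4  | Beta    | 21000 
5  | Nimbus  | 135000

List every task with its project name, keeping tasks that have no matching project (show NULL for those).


LEFT JOIN keeps every row from tasks (the left table); where project_id has no match in projects, the project columns become NULL. Walk through each task:
  - task 1 (Migrate): project_id=2 -> matches Phoenix
  - task 2 (Refactor): project_id=2 -> matches Phoenix
  - task 3 (Audit): project_id=1 -> matches Aurora
  - task 4 (Implement): project_id=2 -> matches Phoenix
  - task 5 (Setup): project_id=1 -> matches Aurora
  - task 6 (Optimize): project_id=NULL, no match -> kept with NULL
  - task 7 (Document): project_id=NULL, no match -> kept with NULL
All 7 rows appear; 2 have NULL project.

SQL:
SELECT a.name, b.name AS project
FROM tasks a
LEFT JOIN projects b ON a.project_id = b.id

Result:
name      | project
----------+--------
Migrate   | Phoenix
Refactor  | Phoenix
Audit     | Aurora 
Implement | Phoenix
Setup     | Aurora 
Optimize  | NULL   
Document  | NULL   


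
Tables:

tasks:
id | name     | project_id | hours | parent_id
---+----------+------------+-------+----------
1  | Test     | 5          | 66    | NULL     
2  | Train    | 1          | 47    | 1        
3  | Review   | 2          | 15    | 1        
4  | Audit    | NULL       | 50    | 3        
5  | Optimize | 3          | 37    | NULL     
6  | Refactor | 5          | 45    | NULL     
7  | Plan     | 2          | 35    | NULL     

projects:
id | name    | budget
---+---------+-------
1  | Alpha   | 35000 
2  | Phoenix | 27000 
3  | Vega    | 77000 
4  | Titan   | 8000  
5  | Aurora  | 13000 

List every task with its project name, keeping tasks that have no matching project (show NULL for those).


LEFT JOIN keeps every row from tasks (the left table); where project_id has no match in projects, the project columns become NULL. Walk through each task:
  - task 1 (Test): project_id=5 -> matches Aurora
  - task 2 (Train): project_id=1 -> matches Alpha
  - task 3 (Review): project_id=2 -> matches Phoenix
  - task 4 (Audit): project_id=NULL, no match -> kept with NULL
  - task 5 (Optimize): project_id=3 -> matches Vega
  - task 6 (Refactor): project_id=5 -> matches Aurora
  - task 7 (Plan): project_id=2 -> matches Phoenix
All 7 rows appear; 1 has NULL project.

SQL:
SELECT a.name, b.name AS project
FROM tasks a
LEFT JOIN projects b ON a.project_id = b.id

Result:
name     | project
---------+--------
Test     | Aurora 
Train    | Alpha  
Review   | Phoenix
Audit    | NULL   
Optimize | Vega   
Refactor | Aurora 
Plan     | Phoenix


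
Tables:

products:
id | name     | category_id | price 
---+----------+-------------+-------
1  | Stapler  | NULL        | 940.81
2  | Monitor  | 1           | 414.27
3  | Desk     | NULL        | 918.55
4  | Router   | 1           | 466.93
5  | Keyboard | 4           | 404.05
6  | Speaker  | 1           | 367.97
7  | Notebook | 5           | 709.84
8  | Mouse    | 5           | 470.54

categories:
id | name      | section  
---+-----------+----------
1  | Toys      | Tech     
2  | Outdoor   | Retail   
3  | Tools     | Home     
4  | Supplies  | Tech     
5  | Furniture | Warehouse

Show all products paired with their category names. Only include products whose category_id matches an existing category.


INNER JOIN keeps only products rows whose category_id matches an id in categories. Walk through each product:
  - product 1 (Stapler): category_id=NULL, no match -> dropped
  - product 2 (Monitor): category_id=1 -> matches Toys
  - product 3 (Desk): category_id=NULL, no match -> dropped
  - product 4 (Router): category_id=1 -> matches Toys
  - product 5 (Keyboard): category_id=4 -> matches Supplies
  - product 6 (Speaker): category_id=1 -> matches Toys
  - product 7 (Notebook): category_id=5 -> matches Furniture
  - product 8 (Mouse): category_id=5 -> matches Furniture
So 2 of 8 rows are dropped.

SQL:
SELECT a.name, b.name AS category
FROM products a
INNER JOIN categories b ON a.category_id = b.id

Result:
name     | category 
---------+----------
Monitor  | Toys     
Router   | Toys     
Keyboard | Supplies 
Speaker  | Toys     
Notebook | Furniture
Mouse    | Furniture


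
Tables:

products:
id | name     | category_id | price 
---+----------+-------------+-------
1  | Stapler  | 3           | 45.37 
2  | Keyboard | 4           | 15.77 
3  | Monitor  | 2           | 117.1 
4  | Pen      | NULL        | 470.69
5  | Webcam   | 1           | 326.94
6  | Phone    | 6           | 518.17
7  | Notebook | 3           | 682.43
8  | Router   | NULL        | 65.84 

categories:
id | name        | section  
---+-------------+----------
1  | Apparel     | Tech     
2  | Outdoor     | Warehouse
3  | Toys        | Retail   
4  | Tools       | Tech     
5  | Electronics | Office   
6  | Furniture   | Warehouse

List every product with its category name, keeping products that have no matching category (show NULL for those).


LEFT JOIN keeps every row from products (the left table); where category_id has no match in categories, the category columns become NULL. Walk through each product:
  - product 1 (Stapler): category_id=3 -> matches Toys
  - product 2 (Keyboard): category_id=4 -> matches Tools
  - product 3 (Monitor): category_id=2 -> matches Outdoor
  - product 4 (Pen): category_id=NULL, no match -> kept with NULL
  - product 5 (Webcam): category_id=1 -> matches Apparel
  - product 6 (Phone): category_id=6 -> matches Furniture
  - product 7 (Notebook): category_id=3 -> matches Toys
  - product 8 (Router): category_id=NULL, no match -> kept with NULL
All 8 rows appear; 2 have NULL category.

SQL:
SELECT a.name, b.name AS category
FROM products a
LEFT JOIN categories b ON a.category_id = b.id

Result:
name     | category 
---------+----------
Stapler  | Toys     
Keyboard | Tools    
Monitor  | Outdoor  
Pen      | NULL     
Webcam   | Apparel  
Phone    | Furniture
Notebook | Toys     
Router   | NULL     


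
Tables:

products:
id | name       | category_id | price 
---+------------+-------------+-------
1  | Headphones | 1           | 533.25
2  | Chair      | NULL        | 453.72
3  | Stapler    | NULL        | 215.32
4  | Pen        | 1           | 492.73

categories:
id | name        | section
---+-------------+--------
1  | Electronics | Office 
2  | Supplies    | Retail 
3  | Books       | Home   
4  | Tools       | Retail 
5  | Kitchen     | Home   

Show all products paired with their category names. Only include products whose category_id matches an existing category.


INNER JOIN keeps only products rows whose category_id matches an id in categories. Walk through each product:
  - product 1 (Headphones): category_id=1 -> matches Electronics
  - product 2 (Chair): category_id=NULL, no match -> dropped
  - product 3 (Stapler): category_id=NULL, no match -> dropped
  - product 4 (Pen): category_id=1 -> matches Electronics
So 2 of 4 rows are dropped.

SQL:
SELECT a.name, b.name AS category
FROM products a
INNER JOIN categories b ON a.category_id = b.id

Result:
name       | category   
-----------+------------
Headphones | Electronics
Pen        | Electronics
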